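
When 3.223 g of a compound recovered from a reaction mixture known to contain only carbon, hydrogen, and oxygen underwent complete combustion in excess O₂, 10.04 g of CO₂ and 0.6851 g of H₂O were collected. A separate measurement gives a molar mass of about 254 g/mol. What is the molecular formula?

C18H6O2

mol C = 10.04 g CO₂ ÷ 44.009 g/mol = 0.22814 mol
mol H = 2 × 0.6851 g H₂O ÷ 18.015 g/mol = 0.076059 mol
mass O = 3.223 − (2.7401 + 0.076667) = 0.40620 g → mol O = 0.40620 ÷ 15.999 = 0.025389 mol
Divide by the smallest (0.025389 mol): C 8.986, H 2.996, O 1.000
Empirical formula: C9H3O
Empirical-formula mass = 127.12 g/mol; 254 ÷ 127.12 ≈ 2, so the molecular formula is C18H6O2.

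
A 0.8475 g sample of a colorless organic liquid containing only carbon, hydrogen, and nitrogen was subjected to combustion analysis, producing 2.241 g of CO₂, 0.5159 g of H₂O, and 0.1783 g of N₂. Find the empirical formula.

C8H9N2

mol C = 2.241 g CO₂ ÷ 44.009 g/mol = 0.050921 mol
mol H = 2 × 0.5159 g H₂O ÷ 18.015 g/mol = 0.057274 mol
mol N = 2 × 0.1783 g N₂ ÷ 28.014 g/mol = 0.012729 mol
Divide by the smallest (0.012729 mol): C 4.000, H 4.499, N 1.000
Multiplying each by 2 gives whole numbers: C 8.00, H 9.00, N 2.00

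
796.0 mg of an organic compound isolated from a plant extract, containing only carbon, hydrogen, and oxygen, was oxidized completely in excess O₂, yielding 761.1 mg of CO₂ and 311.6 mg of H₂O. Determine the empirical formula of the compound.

CH2O2

mol C = 0.7611 g CO₂ ÷ 44.009 g/mol = 0.017294 mol
mol H = 2 × 0.3116 g H₂O ÷ 18.015 g/mol = 0.034593 mol
mass O = 0.7960 − (0.20772 + 0.034870) = 0.55341 g → mol O = 0.55341 ÷ 15.999 = 0.034590 mol
Divide by the smallest (0.017294 mol): C 1.000, H 2.000, O 2.000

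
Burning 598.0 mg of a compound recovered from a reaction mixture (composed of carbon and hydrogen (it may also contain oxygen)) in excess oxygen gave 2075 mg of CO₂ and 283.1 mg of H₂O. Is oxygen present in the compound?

mol C = 2.075 g CO₂ ÷ 44.009 g/mol = 0.047149 mol
mol H = 2 × 0.2831 g H₂O ÷ 18.015 g/mol = 0.031429 mol
C and H together account for 0.59799 g — essentially the entire 0.5980 g sample — so the compound contains no oxygen.

no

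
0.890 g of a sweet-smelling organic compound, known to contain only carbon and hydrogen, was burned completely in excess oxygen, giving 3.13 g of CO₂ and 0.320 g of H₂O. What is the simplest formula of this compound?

mol C = 3.13 g CO₂ ÷ 44.009 g/mol = 0.07112 mol
mol H = 2 × 0.320 g H₂O ÷ 18.015 g/mol = 0.03553 mol
Divide by the smallest (0.03553 mol): C 2.002, H 1.000

C2H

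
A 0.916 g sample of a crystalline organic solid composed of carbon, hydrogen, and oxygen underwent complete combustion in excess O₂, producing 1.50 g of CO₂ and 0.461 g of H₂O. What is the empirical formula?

C6H9O5

mol C = 1.50 g CO₂ ÷ 44.009 g/mol = 0.03408 mol
mol H = 2 × 0.461 g H₂O ÷ 18.015 g/mol = 0.05118 mol
mass O = 0.916 − (0.4094 + 0.05159) = 0.4550 g → mol O = 0.4550 ÷ 15.999 = 0.02844 mol
Divide by the smallest (0.02844 mol): C 1.198, H 1.799, O 1.000
Multiplying each by 5 gives whole numbers: C 5.99, H 9.00, O 5.00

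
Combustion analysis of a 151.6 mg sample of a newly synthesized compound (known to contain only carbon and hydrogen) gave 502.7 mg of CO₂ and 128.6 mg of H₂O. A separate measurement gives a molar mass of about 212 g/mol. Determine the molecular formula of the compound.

C16H20

mol C = 0.5027 g CO₂ ÷ 44.009 g/mol = 0.011423 mol
mol H = 2 × 0.1286 g H₂O ÷ 18.015 g/mol = 0.014277 mol
Divide by the smallest (0.011423 mol): C 1.000, H 1.250
Multiplying each by 4 gives whole numbers: C 4.00, H 5.00
Empirical formula: C4H5
Empirical-formula mass = 53.08 g/mol; 212 ÷ 53.08 ≈ 4, so the molecular formula is C16H20.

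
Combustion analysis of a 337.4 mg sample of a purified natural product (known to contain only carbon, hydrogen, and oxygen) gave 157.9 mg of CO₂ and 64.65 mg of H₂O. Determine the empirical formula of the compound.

mol C = 0.1579 g CO₂ ÷ 44.009 g/mol = 0.0035879 mol
mol H = 2 × 0.06465 g H₂O ÷ 18.015 g/mol = 0.0071774 mol
mass O = 0.3374 − (0.043094 + 0.0072348) = 0.28707 g → mol O = 0.28707 ÷ 15.999 = 0.017943 mol
Divide by the smallest (0.0035879 mol): C 1.000, H 2.000, O 5.001

CH2O5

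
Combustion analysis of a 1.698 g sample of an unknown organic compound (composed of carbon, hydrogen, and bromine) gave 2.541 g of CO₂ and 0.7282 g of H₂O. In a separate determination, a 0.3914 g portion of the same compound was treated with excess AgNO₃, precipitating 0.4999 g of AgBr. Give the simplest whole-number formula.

mol C = 2.541 g CO₂ ÷ 44.009 g/mol = 0.057738 mol
mol H = 2 × 0.7282 g H₂O ÷ 18.015 g/mol = 0.080844 mol
From the AgBr data: mol Br per gram of compound = (0.4999 ÷ 187.772) ÷ 0.3914 = 0.0068019 mol/g, so in the 1.698 g combustion sample mol Br = 0.011550 mol
Divide by the smallest (0.011550 mol): C 4.999, H 7.000, Br 1.000

C5H7Br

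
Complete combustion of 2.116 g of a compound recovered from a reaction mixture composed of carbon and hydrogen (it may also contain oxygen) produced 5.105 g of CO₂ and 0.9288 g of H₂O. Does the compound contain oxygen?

mol C = 5.105 g CO₂ ÷ 44.009 g/mol = 0.11600 mol
mol H = 2 × 0.9288 g H₂O ÷ 18.015 g/mol = 0.10311 mol
C and H account for only 1.4972 g of the 2.116 g sample; the remaining 0.61880 g must be oxygen.

yes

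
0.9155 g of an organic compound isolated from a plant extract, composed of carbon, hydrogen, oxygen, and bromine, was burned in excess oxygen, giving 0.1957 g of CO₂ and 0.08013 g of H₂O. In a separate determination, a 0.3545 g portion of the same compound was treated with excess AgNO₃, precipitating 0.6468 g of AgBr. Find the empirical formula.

CH2Br2O2

mol C = 0.1957 g CO₂ ÷ 44.009 g/mol = 0.0044468 mol
mol H = 2 × 0.08013 g H₂O ÷ 18.015 g/mol = 0.0088959 mol
From the AgBr data: mol Br per gram of compound = (0.6468 ÷ 187.772) ÷ 0.3545 = 0.0097168 mol/g, so in the 0.9155 g combustion sample mol Br = 0.0088957 mol
mass O = 0.9155 − (0.053411 + 0.0089671 + 0.71080) = 0.14232 g → mol O = 0.14232 ÷ 15.999 = 0.0088954 mol
Divide by the smallest (0.0044468 mol): C 1.000, H 2.001, Br 2.000, O 2.000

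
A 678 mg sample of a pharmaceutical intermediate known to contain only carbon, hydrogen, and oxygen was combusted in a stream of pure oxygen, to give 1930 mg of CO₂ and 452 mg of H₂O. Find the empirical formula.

mol C = 1.93 g CO₂ ÷ 44.009 g/mol = 0.04385 mol
mol H = 2 × 0.452 g H₂O ÷ 18.015 g/mol = 0.05018 mol
mass O = 0.678 − (0.5267 + 0.05058) = 0.1007 g → mol O = 0.1007 ÷ 15.999 = 0.006293 mol
Divide by the smallest (0.006293 mol): C 6.969, H 7.974, O 1.000

C7H8O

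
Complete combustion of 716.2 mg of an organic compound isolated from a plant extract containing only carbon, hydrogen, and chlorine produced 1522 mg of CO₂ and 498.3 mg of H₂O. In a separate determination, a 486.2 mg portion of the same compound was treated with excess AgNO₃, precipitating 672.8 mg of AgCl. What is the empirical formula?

C5H8Cl

mol C = 1.522 g CO₂ ÷ 44.009 g/mol = 0.034584 mol
mol H = 2 × 0.4983 g H₂O ÷ 18.015 g/mol = 0.055321 mol
From the AgCl data: mol Cl per gram of compound = (0.6728 ÷ 143.318) ÷ 0.4862 = 0.0096554 mol/g, so in the 0.7162 g combustion sample mol Cl = 0.0069152 mol
Divide by the smallest (0.0069152 mol): C 5.001, H 8.000, Cl 1.000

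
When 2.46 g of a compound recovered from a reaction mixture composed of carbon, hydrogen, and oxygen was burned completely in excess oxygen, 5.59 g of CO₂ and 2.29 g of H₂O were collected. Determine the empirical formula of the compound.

mol C = 5.59 g CO₂ ÷ 44.009 g/mol = 0.1270 mol
mol H = 2 × 2.29 g H₂O ÷ 18.015 g/mol = 0.2542 mol
mass O = 2.46 − (1.526 + 0.2563) = 0.6781 g → mol O = 0.6781 ÷ 15.999 = 0.04238 mol
Divide by the smallest (0.04238 mol): C 2.997, H 5.998, O 1.000

C3H6O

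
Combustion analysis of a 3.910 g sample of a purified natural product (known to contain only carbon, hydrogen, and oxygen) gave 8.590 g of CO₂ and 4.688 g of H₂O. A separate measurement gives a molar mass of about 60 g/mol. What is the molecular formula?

C3H8O

mol C = 8.590 g CO₂ ÷ 44.009 g/mol = 0.19519 mol
mol H = 2 × 4.688 g H₂O ÷ 18.015 g/mol = 0.52046 mol
mass O = 3.910 − (2.3444 + 0.52462) = 1.0410 g → mol O = 1.0410 ÷ 15.999 = 0.065066 mol
Divide by the smallest (0.065066 mol): C 3.000, H 7.999, O 1.000
Empirical formula: C3H8O
Empirical-formula mass = 60.10 g/mol; 60 ÷ 60.10 ≈ 1, so the molecular formula is C3H8O.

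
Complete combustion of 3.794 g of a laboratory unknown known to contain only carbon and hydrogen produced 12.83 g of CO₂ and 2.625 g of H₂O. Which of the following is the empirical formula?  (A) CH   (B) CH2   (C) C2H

(A) CH

mol C = 12.83 g CO₂ ÷ 44.009 g/mol = 0.29153 mol
mol H = 2 × 2.625 g H₂O ÷ 18.015 g/mol = 0.29142 mol
Divide by the smallest (0.29142 mol): C 1.000, H 1.000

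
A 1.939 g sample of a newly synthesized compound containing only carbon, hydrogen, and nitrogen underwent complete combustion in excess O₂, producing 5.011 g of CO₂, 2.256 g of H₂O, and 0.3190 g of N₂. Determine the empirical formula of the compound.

C5H11N

mol C = 5.011 g CO₂ ÷ 44.009 g/mol = 0.11386 mol
mol H = 2 × 2.256 g H₂O ÷ 18.015 g/mol = 0.25046 mol
mol N = 2 × 0.3190 g N₂ ÷ 28.014 g/mol = 0.022774 mol
Divide by the smallest (0.022774 mol): C 5.000, H 10.997, N 1.000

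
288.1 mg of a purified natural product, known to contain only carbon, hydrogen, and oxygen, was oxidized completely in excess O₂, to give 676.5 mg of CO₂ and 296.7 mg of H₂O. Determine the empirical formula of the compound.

C7H15O2

mol C = 0.6765 g CO₂ ÷ 44.009 g/mol = 0.015372 mol
mol H = 2 × 0.2967 g H₂O ÷ 18.015 g/mol = 0.032939 mol
mass O = 0.2881 − (0.18463 + 0.033203) = 0.070266 g → mol O = 0.070266 ÷ 15.999 = 0.0043919 mol
Divide by the smallest (0.0043919 mol): C 3.500, H 7.500, O 1.000
Multiplying each by 2 gives whole numbers: C 7.00, H 15.00, O 2.00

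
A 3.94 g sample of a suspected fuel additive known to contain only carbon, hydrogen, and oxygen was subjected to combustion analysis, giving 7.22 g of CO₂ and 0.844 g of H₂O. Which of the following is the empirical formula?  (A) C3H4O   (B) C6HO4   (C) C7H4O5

(C) C7H4O5

mol C = 7.22 g CO₂ ÷ 44.009 g/mol = 0.1641 mol
mol H = 2 × 0.844 g H₂O ÷ 18.015 g/mol = 0.09370 mol
mass O = 3.94 − (1.970 + 0.09445) = 1.875 g → mol O = 1.875 ÷ 15.999 = 0.1172 mol
Divide by the smallest (0.09370 mol): C 1.751, H 1.000, O 1.251
Multiplying each by 4 gives whole numbers: C 7.00, H 4.00, O 5.00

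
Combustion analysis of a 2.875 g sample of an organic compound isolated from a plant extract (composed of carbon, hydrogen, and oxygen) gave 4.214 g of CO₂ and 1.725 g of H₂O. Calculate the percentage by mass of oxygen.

mol C = 4.214 g CO₂ ÷ 44.009 g/mol = 0.095753 mol
mol H = 2 × 1.725 g H₂O ÷ 18.015 g/mol = 0.19151 mol
mass O = 2.875 − (1.1501 + 0.19304) = 1.5319 g → mol O = 1.5319 ÷ 15.999 = 0.095748 mol
mass % O = 1.5319 g ÷ 2.875 g × 100%

53.28%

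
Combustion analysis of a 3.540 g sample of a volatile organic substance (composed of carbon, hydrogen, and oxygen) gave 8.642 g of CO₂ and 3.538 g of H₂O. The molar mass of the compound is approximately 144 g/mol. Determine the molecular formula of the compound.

mol C = 8.642 g CO₂ ÷ 44.009 g/mol = 0.19637 mol
mol H = 2 × 3.538 g H₂O ÷ 18.015 g/mol = 0.39278 mol
mass O = 3.540 − (2.3586 + 0.39593) = 0.78549 g → mol O = 0.78549 ÷ 15.999 = 0.049096 mol
Divide by the smallest (0.049096 mol): C 4.000, H 8.000, O 1.000
Empirical formula: C4H8O
Empirical-formula mass = 72.11 g/mol; 144 ÷ 72.11 ≈ 2, so the molecular formula is C8H16O2.

C8H16O2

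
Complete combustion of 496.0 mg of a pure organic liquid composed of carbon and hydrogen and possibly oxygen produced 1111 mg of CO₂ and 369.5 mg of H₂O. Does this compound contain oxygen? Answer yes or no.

yes

mol C = 1.111 g CO₂ ÷ 44.009 g/mol = 0.025245 mol
mol H = 2 × 0.3695 g H₂O ÷ 18.015 g/mol = 0.041021 mol
C and H account for only 0.34457 g of the 0.4960 g sample; the remaining 0.15143 g must be oxygen.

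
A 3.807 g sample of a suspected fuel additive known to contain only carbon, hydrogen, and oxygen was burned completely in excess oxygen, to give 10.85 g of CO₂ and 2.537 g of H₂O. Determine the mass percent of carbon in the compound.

mol C = 10.85 g CO₂ ÷ 44.009 g/mol = 0.24654 mol
mol H = 2 × 2.537 g H₂O ÷ 18.015 g/mol = 0.28165 mol
mass O = 3.807 − (2.9612 + 0.28391) = 0.56189 g → mol O = 0.56189 ÷ 15.999 = 0.035121 mol
mass % C = 2.9612 g ÷ 3.807 g × 100%

77.78%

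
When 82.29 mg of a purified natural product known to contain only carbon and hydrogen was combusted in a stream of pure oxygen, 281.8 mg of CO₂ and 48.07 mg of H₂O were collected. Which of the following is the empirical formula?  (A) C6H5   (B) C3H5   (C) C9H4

mol C = 0.2818 g CO₂ ÷ 44.009 g/mol = 0.0064032 mol
mol H = 2 × 0.04807 g H₂O ÷ 18.015 g/mol = 0.0053367 mol
Divide by the smallest (0.0053367 mol): C 1.200, H 1.000
Multiplying each by 5 gives whole numbers: C 6.00, H 5.00

(A) C6H5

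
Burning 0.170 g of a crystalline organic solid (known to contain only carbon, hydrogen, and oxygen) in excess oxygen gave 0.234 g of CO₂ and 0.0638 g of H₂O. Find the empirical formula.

C6H8O7

mol C = 0.234 g CO₂ ÷ 44.009 g/mol = 0.005317 mol
mol H = 2 × 0.0638 g H₂O ÷ 18.015 g/mol = 0.007083 mol
mass O = 0.170 − (0.06386 + 0.007140) = 0.09900 g → mol O = 0.09900 ÷ 15.999 = 0.006188 mol
Divide by the smallest (0.005317 mol): C 1.000, H 1.332, O 1.164
Multiplying each by 6 gives whole numbers: C 6.00, H 7.99, O 6.98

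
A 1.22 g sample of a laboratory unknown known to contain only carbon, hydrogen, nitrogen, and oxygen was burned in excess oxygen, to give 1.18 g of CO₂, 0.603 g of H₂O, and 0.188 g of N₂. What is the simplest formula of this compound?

C2H5NO3

mol C = 1.18 g CO₂ ÷ 44.009 g/mol = 0.02681 mol
mol H = 2 × 0.603 g H₂O ÷ 18.015 g/mol = 0.06694 mol
mol N = 2 × 0.188 g N₂ ÷ 28.014 g/mol = 0.01342 mol
mass O = 1.22 − (0.3220 + 0.06748 + 0.1880) = 0.6425 g → mol O = 0.6425 ÷ 15.999 = 0.04016 mol
Divide by the smallest (0.01342 mol): C 1.998, H 4.988, N 1.000, O 2.992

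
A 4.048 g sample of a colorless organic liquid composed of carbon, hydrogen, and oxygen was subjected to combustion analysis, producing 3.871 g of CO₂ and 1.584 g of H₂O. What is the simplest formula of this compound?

CH2O2

mol C = 3.871 g CO₂ ÷ 44.009 g/mol = 0.087959 mol
mol H = 2 × 1.584 g H₂O ÷ 18.015 g/mol = 0.17585 mol
mass O = 4.048 − (1.0565 + 0.17726) = 2.8143 g → mol O = 2.8143 ÷ 15.999 = 0.17590 mol
Divide by the smallest (0.087959 mol): C 1.000, H 1.999, O 2.000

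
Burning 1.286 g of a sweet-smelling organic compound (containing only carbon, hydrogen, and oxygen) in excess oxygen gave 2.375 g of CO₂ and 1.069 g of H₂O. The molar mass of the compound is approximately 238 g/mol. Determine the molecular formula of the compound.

mol C = 2.375 g CO₂ ÷ 44.009 g/mol = 0.053966 mol
mol H = 2 × 1.069 g H₂O ÷ 18.015 g/mol = 0.11868 mol
mass O = 1.286 − (0.64819 + 0.11963) = 0.51818 g → mol O = 0.51818 ÷ 15.999 = 0.032388 mol
Divide by the smallest (0.032388 mol): C 1.666, H 3.664, O 1.000
Multiplying each by 3 gives whole numbers: C 5.00, H 10.99, O 3.00
Empirical formula: C5H11O3
Empirical-formula mass = 119.14 g/mol; 238 ÷ 119.14 ≈ 2, so the molecular formula is C10H22O6.

C10H22O6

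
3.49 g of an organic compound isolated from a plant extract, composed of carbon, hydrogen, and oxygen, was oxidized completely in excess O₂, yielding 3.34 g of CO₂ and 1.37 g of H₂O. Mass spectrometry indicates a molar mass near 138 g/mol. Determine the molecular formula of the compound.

C3H6O6

mol C = 3.34 g CO₂ ÷ 44.009 g/mol = 0.07589 mol
mol H = 2 × 1.37 g H₂O ÷ 18.015 g/mol = 0.1521 mol
mass O = 3.49 − (0.9116 + 0.1533) = 2.425 g → mol O = 2.425 ÷ 15.999 = 0.1516 mol
Divide by the smallest (0.07589 mol): C 1.000, H 2.004, O 1.997
Empirical formula: CH2O2
Empirical-formula mass = 46.02 g/mol; 138 ÷ 46.02 ≈ 3, so the molecular formula is C3H6O6.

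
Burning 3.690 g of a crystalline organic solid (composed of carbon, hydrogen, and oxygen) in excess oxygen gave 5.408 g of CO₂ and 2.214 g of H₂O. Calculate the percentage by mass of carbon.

mol C = 5.408 g CO₂ ÷ 44.009 g/mol = 0.12288 mol
mol H = 2 × 2.214 g H₂O ÷ 18.015 g/mol = 0.24580 mol
mass O = 3.690 − (1.4760 + 0.24776) = 1.9663 g → mol O = 1.9663 ÷ 15.999 = 0.12290 mol
mass % C = 1.4760 g ÷ 3.690 g × 100%

40.00%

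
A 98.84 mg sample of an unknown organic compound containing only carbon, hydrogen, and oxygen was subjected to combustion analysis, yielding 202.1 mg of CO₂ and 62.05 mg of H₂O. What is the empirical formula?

mol C = 0.2021 g CO₂ ÷ 44.009 g/mol = 0.0045922 mol
mol H = 2 × 0.06205 g H₂O ÷ 18.015 g/mol = 0.0068887 mol
mass O = 0.09884 − (0.055157 + 0.0069438) = 0.036739 g → mol O = 0.036739 ÷ 15.999 = 0.0022963 mol
Divide by the smallest (0.0022963 mol): C 2.000, H 3.000, O 1.000

C2H3O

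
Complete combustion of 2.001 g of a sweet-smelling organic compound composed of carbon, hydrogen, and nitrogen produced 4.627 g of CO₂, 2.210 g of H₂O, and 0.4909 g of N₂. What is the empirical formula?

mol C = 4.627 g CO₂ ÷ 44.009 g/mol = 0.10514 mol
mol H = 2 × 2.210 g H₂O ÷ 18.015 g/mol = 0.24535 mol
mol N = 2 × 0.4909 g N₂ ÷ 28.014 g/mol = 0.035047 mol
Divide by the smallest (0.035047 mol): C 3.000, H 7.001, N 1.000

C3H7N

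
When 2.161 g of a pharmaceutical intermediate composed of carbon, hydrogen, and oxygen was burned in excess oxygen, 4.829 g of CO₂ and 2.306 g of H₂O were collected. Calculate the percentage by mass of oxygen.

27.07%

mol C = 4.829 g CO₂ ÷ 44.009 g/mol = 0.10973 mol
mol H = 2 × 2.306 g H₂O ÷ 18.015 g/mol = 0.25601 mol
mass O = 2.161 − (1.3179 + 0.25806) = 0.58501 g → mol O = 0.58501 ÷ 15.999 = 0.036565 mol
mass % O = 0.58501 g ÷ 2.161 g × 100%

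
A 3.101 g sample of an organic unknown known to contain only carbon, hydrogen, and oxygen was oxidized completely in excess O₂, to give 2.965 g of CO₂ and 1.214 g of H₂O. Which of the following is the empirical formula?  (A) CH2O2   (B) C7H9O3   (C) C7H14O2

(A) CH2O2

mol C = 2.965 g CO₂ ÷ 44.009 g/mol = 0.067373 mol
mol H = 2 × 1.214 g H₂O ÷ 18.015 g/mol = 0.13478 mol
mass O = 3.101 − (0.80921 + 0.13585) = 2.1559 g → mol O = 2.1559 ÷ 15.999 = 0.13475 mol
Divide by the smallest (0.067373 mol): C 1.000, H 2.000, O 2.000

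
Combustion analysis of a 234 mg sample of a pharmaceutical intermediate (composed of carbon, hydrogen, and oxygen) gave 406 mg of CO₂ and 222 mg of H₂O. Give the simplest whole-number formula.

C3H8O2

mol C = 0.406 g CO₂ ÷ 44.009 g/mol = 0.009225 mol
mol H = 2 × 0.222 g H₂O ÷ 18.015 g/mol = 0.02465 mol
mass O = 0.234 − (0.1108 + 0.02484) = 0.09835 g → mol O = 0.09835 ÷ 15.999 = 0.006147 mol
Divide by the smallest (0.006147 mol): C 1.501, H 4.009, O 1.000
Multiplying each by 2 gives whole numbers: C 3.00, H 8.02, O 2.00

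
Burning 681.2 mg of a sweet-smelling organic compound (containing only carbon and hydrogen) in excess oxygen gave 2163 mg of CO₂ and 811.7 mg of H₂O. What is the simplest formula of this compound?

mol C = 2.163 g CO₂ ÷ 44.009 g/mol = 0.049149 mol
mol H = 2 × 0.8117 g H₂O ÷ 18.015 g/mol = 0.090114 mol
Divide by the smallest (0.049149 mol): C 1.000, H 1.833
Multiplying each by 6 gives whole numbers: C 6.00, H 11.00

C6H11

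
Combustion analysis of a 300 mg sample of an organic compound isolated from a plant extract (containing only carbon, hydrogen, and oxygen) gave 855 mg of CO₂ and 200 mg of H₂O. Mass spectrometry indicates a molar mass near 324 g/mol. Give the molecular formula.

mol C = 0.855 g CO₂ ÷ 44.009 g/mol = 0.01943 mol
mol H = 2 × 0.200 g H₂O ÷ 18.015 g/mol = 0.02220 mol
mass O = 0.300 − (0.2333 + 0.02238) = 0.04427 g → mol O = 0.04427 ÷ 15.999 = 0.002767 mol
Divide by the smallest (0.002767 mol): C 7.021, H 8.024, O 1.000
Empirical formula: C7H8O
Empirical-formula mass = 108.14 g/mol; 324 ÷ 108.14 ≈ 3, so the molecular formula is C21H24O3.

C21H24O3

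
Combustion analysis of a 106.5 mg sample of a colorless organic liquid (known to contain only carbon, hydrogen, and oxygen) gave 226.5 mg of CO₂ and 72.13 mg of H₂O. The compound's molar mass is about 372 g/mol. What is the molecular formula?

mol C = 0.2265 g CO₂ ÷ 44.009 g/mol = 0.0051467 mol
mol H = 2 × 0.07213 g H₂O ÷ 18.015 g/mol = 0.0080078 mol
mass O = 0.1065 − (0.061817 + 0.0080718) = 0.036611 g → mol O = 0.036611 ÷ 15.999 = 0.0022884 mol
Divide by the smallest (0.0022884 mol): C 2.249, H 3.499, O 1.000
Multiplying each by 4 gives whole numbers: C 9.00, H 14.00, O 4.00
Empirical formula: C9H14O4
Empirical-formula mass = 186.21 g/mol; 372 ÷ 186.21 ≈ 2, so the molecular formula is C18H28O8.

C18H28O8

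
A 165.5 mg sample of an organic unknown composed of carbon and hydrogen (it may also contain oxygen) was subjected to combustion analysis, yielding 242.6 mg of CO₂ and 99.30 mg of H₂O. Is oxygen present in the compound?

mol C = 0.2426 g CO₂ ÷ 44.009 g/mol = 0.0055125 mol
mol H = 2 × 0.09930 g H₂O ÷ 18.015 g/mol = 0.011024 mol
C and H account for only 0.077323 g of the 0.1655 g sample; the remaining 0.088177 g must be oxygen.

yes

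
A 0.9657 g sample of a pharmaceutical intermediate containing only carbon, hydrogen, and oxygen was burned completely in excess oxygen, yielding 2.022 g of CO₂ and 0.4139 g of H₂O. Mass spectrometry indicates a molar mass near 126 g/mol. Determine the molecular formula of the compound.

mol C = 2.022 g CO₂ ÷ 44.009 g/mol = 0.045945 mol
mol H = 2 × 0.4139 g H₂O ÷ 18.015 g/mol = 0.045951 mol
mass O = 0.9657 − (0.55185 + 0.046318) = 0.36753 g → mol O = 0.36753 ÷ 15.999 = 0.022972 mol
Divide by the smallest (0.022972 mol): C 2.000, H 2.000, O 1.000
Empirical formula: C2H2O
Empirical-formula mass = 42.04 g/mol; 126 ÷ 42.04 ≈ 3, so the molecular formula is C6H6O3.

C6H6O3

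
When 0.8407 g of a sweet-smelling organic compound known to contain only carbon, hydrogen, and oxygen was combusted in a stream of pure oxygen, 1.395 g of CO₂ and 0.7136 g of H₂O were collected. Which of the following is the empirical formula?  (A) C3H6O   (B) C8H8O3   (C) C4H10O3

mol C = 1.395 g CO₂ ÷ 44.009 g/mol = 0.031698 mol
mol H = 2 × 0.7136 g H₂O ÷ 18.015 g/mol = 0.079223 mol
mass O = 0.8407 − (0.38073 + 0.079857) = 0.38012 g → mol O = 0.38012 ÷ 15.999 = 0.023759 mol
Divide by the smallest (0.023759 mol): C 1.334, H 3.334, O 1.000
Multiplying each by 3 gives whole numbers: C 4.00, H 10.00, O 3.00

(C) C4H10O3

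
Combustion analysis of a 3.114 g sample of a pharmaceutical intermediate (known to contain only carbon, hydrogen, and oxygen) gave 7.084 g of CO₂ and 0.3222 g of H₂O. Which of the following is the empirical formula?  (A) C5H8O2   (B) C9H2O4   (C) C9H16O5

mol C = 7.084 g CO₂ ÷ 44.009 g/mol = 0.16097 mol
mol H = 2 × 0.3222 g H₂O ÷ 18.015 g/mol = 0.035770 mol
mass O = 3.114 − (1.9334 + 0.036056) = 1.1446 g → mol O = 1.1446 ÷ 15.999 = 0.071540 mol
Divide by the smallest (0.035770 mol): C 4.500, H 1.000, O 2.000
Multiplying each by 2 gives whole numbers: C 9.00, H 2.00, O 4.00

(B) C9H2O4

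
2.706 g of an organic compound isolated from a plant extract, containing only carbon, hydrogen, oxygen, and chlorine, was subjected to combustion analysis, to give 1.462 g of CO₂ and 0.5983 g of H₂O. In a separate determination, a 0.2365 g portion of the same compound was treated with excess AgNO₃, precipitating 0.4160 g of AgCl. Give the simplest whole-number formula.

mol C = 1.462 g CO₂ ÷ 44.009 g/mol = 0.033220 mol
mol H = 2 × 0.5983 g H₂O ÷ 18.015 g/mol = 0.066422 mol
From the AgCl data: mol Cl per gram of compound = (0.4160 ÷ 143.318) ÷ 0.2365 = 0.012273 mol/g, so in the 2.706 g combustion sample mol Cl = 0.033212 mol
mass O = 2.706 − (0.39901 + 0.066954 + 1.1773) = 1.0627 g → mol O = 1.0627 ÷ 15.999 = 0.066422 mol
Divide by the smallest (0.033212 mol): C 1.000, H 2.000, Cl 1.000, O 2.000

CH2ClO2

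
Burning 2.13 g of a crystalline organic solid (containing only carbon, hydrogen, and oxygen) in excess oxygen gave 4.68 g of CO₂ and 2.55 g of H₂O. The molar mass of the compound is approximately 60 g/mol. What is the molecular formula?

C3H8O

mol C = 4.68 g CO₂ ÷ 44.009 g/mol = 0.1063 mol
mol H = 2 × 2.55 g H₂O ÷ 18.015 g/mol = 0.2831 mol
mass O = 2.13 − (1.277 + 0.2854) = 0.5674 g → mol O = 0.5674 ÷ 15.999 = 0.03546 mol
Divide by the smallest (0.03546 mol): C 2.999, H 7.983, O 1.000
Empirical formula: C3H8O
Empirical-formula mass = 60.10 g/mol; 60 ÷ 60.10 ≈ 1, so the molecular formula is C3H8O.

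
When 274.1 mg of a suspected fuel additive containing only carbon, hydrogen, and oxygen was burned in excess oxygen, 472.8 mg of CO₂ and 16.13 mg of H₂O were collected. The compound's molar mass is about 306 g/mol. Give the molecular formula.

C12H2O10

mol C = 0.4728 g CO₂ ÷ 44.009 g/mol = 0.010743 mol
mol H = 2 × 0.01613 g H₂O ÷ 18.015 g/mol = 0.0017907 mol
mass O = 0.2741 − (0.12904 + 0.0018051) = 0.14326 g → mol O = 0.14326 ÷ 15.999 = 0.0089542 mol
Divide by the smallest (0.0017907 mol): C 5.999, H 1.000, O 5.000
Empirical formula: C6HO5
Empirical-formula mass = 153.07 g/mol; 306 ÷ 153.07 ≈ 2, so the molecular formula is C12H2O10.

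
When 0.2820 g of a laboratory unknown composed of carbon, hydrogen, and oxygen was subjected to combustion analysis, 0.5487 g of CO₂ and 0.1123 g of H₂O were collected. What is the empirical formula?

mol C = 0.5487 g CO₂ ÷ 44.009 g/mol = 0.012468 mol
mol H = 2 × 0.1123 g H₂O ÷ 18.015 g/mol = 0.012467 mol
mass O = 0.2820 − (0.14975 + 0.012567) = 0.11968 g → mol O = 0.11968 ÷ 15.999 = 0.0074805 mol
Divide by the smallest (0.0074805 mol): C 1.667, H 1.667, O 1.000
Multiplying each by 3 gives whole numbers: C 5.00, H 5.00, O 3.00

C5H5O3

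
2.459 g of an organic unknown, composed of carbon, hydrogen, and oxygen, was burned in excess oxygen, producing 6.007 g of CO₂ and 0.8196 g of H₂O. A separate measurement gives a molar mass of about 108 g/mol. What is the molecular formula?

C6H4O2

mol C = 6.007 g CO₂ ÷ 44.009 g/mol = 0.13649 mol
mol H = 2 × 0.8196 g H₂O ÷ 18.015 g/mol = 0.090991 mol
mass O = 2.459 − (1.6394 + 0.091719) = 0.72784 g → mol O = 0.72784 ÷ 15.999 = 0.045493 mol
Divide by the smallest (0.045493 mol): C 3.000, H 2.000, O 1.000
Empirical formula: C3H2O
Empirical-formula mass = 54.05 g/mol; 108 ÷ 54.05 ≈ 2, so the molecular formula is C6H4O2.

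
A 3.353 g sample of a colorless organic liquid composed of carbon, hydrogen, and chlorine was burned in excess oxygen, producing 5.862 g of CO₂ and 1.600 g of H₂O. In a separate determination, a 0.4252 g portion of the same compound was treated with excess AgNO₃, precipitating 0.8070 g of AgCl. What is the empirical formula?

C3H4Cl

mol C = 5.862 g CO₂ ÷ 44.009 g/mol = 0.13320 mol
mol H = 2 × 1.600 g H₂O ÷ 18.015 g/mol = 0.17763 mol
From the AgCl data: mol Cl per gram of compound = (0.8070 ÷ 143.318) ÷ 0.4252 = 0.013243 mol/g, so in the 3.353 g combustion sample mol Cl = 0.044403 mol
Divide by the smallest (0.044403 mol): C 3.000, H 4.000, Cl 1.000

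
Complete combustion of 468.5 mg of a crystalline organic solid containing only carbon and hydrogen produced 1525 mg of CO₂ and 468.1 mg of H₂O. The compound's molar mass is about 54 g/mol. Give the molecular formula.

C4H6

mol C = 1.525 g CO₂ ÷ 44.009 g/mol = 0.034652 mol
mol H = 2 × 0.4681 g H₂O ÷ 18.015 g/mol = 0.051968 mol
Divide by the smallest (0.034652 mol): C 1.000, H 1.500
Multiplying each by 2 gives whole numbers: C 2.00, H 3.00
Empirical formula: C2H3
Empirical-formula mass = 27.05 g/mol; 54 ÷ 27.05 ≈ 2, so the molecular formula is C4H6.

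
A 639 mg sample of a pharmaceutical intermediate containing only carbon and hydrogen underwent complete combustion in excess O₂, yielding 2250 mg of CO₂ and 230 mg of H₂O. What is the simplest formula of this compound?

mol C = 2.25 g CO₂ ÷ 44.009 g/mol = 0.05113 mol
mol H = 2 × 0.230 g H₂O ÷ 18.015 g/mol = 0.02553 mol
Divide by the smallest (0.02553 mol): C 2.002, H 1.000

C2H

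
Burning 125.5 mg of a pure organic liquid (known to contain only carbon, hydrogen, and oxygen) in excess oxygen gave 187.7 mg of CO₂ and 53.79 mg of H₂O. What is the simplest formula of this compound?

C5H7O5

mol C = 0.1877 g CO₂ ÷ 44.009 g/mol = 0.0042650 mol
mol H = 2 × 0.05379 g H₂O ÷ 18.015 g/mol = 0.0059717 mol
mass O = 0.1255 − (0.051227 + 0.0060195) = 0.068253 g → mol O = 0.068253 ÷ 15.999 = 0.0042661 mol
Divide by the smallest (0.0042650 mol): C 1.000, H 1.400, O 1.000
Multiplying each by 5 gives whole numbers: C 5.00, H 7.00, O 5.00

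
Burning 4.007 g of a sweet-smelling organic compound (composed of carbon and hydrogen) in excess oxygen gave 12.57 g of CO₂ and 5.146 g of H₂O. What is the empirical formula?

mol C = 12.57 g CO₂ ÷ 44.009 g/mol = 0.28562 mol
mol H = 2 × 5.146 g H₂O ÷ 18.015 g/mol = 0.57130 mol
Divide by the smallest (0.28562 mol): C 1.000, H 2.000

CH2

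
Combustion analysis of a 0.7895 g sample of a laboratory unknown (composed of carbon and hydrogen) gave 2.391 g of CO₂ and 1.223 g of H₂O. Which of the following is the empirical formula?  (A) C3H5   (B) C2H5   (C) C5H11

mol C = 2.391 g CO₂ ÷ 44.009 g/mol = 0.054330 mol
mol H = 2 × 1.223 g H₂O ÷ 18.015 g/mol = 0.13578 mol
Divide by the smallest (0.054330 mol): C 1.000, H 2.499
Multiplying each by 2 gives whole numbers: C 2.00, H 5.00

(B) C2H5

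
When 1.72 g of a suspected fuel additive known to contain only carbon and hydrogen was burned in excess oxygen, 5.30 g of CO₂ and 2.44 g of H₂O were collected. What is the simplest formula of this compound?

mol C = 5.30 g CO₂ ÷ 44.009 g/mol = 0.1204 mol
mol H = 2 × 2.44 g H₂O ÷ 18.015 g/mol = 0.2709 mol
Divide by the smallest (0.1204 mol): C 1.000, H 2.249
Multiplying each by 4 gives whole numbers: C 4.00, H 9.00

C4H9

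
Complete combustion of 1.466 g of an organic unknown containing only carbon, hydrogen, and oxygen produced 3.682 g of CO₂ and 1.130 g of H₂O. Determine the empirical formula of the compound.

C4H6O

mol C = 3.682 g CO₂ ÷ 44.009 g/mol = 0.083665 mol
mol H = 2 × 1.130 g H₂O ÷ 18.015 g/mol = 0.12545 mol
mass O = 1.466 − (1.0049 + 0.12645) = 0.33465 g → mol O = 0.33465 ÷ 15.999 = 0.020917 mol
Divide by the smallest (0.020917 mol): C 4.000, H 5.998, O 1.000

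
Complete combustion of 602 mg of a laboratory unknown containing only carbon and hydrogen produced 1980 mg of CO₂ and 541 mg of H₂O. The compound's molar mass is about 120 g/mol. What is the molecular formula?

C9H12

mol C = 1.98 g CO₂ ÷ 44.009 g/mol = 0.04499 mol
mol H = 2 × 0.541 g H₂O ÷ 18.015 g/mol = 0.06006 mol
Divide by the smallest (0.04499 mol): C 1.000, H 1.335
Multiplying each by 3 gives whole numbers: C 3.00, H 4.00
Empirical formula: C3H4
Empirical-formula mass = 40.06 g/mol; 120 ÷ 40.06 ≈ 3, so the molecular formula is C9H12.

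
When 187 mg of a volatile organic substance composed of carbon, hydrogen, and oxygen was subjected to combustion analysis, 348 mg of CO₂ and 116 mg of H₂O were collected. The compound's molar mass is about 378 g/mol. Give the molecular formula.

C16H26O10

mol C = 0.348 g CO₂ ÷ 44.009 g/mol = 0.007907 mol
mol H = 2 × 0.116 g H₂O ÷ 18.015 g/mol = 0.01288 mol
mass O = 0.187 − (0.09498 + 0.01298) = 0.07904 g → mol O = 0.07904 ÷ 15.999 = 0.004940 mol
Divide by the smallest (0.004940 mol): C 1.601, H 2.607, O 1.000
Multiplying each by 5 gives whole numbers: C 8.00, H 13.03, O 5.00
Empirical formula: C8H13O5
Empirical-formula mass = 189.19 g/mol; 378 ÷ 189.19 ≈ 2, so the molecular formula is C16H26O10.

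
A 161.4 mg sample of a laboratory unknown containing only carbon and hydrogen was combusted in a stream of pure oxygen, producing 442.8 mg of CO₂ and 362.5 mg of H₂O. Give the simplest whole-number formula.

CH4

mol C = 0.4428 g CO₂ ÷ 44.009 g/mol = 0.010062 mol
mol H = 2 × 0.3625 g H₂O ÷ 18.015 g/mol = 0.040244 mol
Divide by the smallest (0.010062 mol): C 1.000, H 4.000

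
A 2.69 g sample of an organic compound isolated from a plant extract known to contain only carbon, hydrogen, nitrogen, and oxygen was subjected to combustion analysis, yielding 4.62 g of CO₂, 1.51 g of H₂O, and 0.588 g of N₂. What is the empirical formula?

mol C = 4.62 g CO₂ ÷ 44.009 g/mol = 0.1050 mol
mol H = 2 × 1.51 g H₂O ÷ 18.015 g/mol = 0.1676 mol
mol N = 2 × 0.588 g N₂ ÷ 28.014 g/mol = 0.04198 mol
mass O = 2.69 − (1.261 + 0.1690 + 0.5880) = 0.6721 g → mol O = 0.6721 ÷ 15.999 = 0.04201 mol
Divide by the smallest (0.04198 mol): C 2.501, H 3.993, N 1.000, O 1.001
Multiplying each by 2 gives whole numbers: C 5.00, H 7.99, N 2.00, O 2.00

C5H8N2O2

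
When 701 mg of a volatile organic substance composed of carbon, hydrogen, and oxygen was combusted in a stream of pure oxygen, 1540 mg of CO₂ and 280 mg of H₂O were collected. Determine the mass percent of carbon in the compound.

60.0%

mol C = 1.54 g CO₂ ÷ 44.009 g/mol = 0.03499 mol
mol H = 2 × 0.280 g H₂O ÷ 18.015 g/mol = 0.03109 mol
mass O = 0.701 − (0.4203 + 0.03133) = 0.2494 g → mol O = 0.2494 ÷ 15.999 = 0.01559 mol
mass % C = 0.4203 g ÷ 0.701 g × 100%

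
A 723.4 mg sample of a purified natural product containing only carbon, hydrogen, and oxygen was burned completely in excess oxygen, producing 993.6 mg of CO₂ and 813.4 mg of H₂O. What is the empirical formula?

CH4O

mol C = 0.9936 g CO₂ ÷ 44.009 g/mol = 0.022577 mol
mol H = 2 × 0.8134 g H₂O ÷ 18.015 g/mol = 0.090303 mol
mass O = 0.7234 − (0.27117 + 0.091025) = 0.36120 g → mol O = 0.36120 ÷ 15.999 = 0.022576 mol
Divide by the smallest (0.022576 mol): C 1.000, H 4.000, O 1.000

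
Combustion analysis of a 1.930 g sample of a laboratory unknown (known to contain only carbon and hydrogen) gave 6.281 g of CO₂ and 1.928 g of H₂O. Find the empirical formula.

mol C = 6.281 g CO₂ ÷ 44.009 g/mol = 0.14272 mol
mol H = 2 × 1.928 g H₂O ÷ 18.015 g/mol = 0.21404 mol
Divide by the smallest (0.14272 mol): C 1.000, H 1.500
Multiplying each by 2 gives whole numbers: C 2.00, H 3.00

C2H3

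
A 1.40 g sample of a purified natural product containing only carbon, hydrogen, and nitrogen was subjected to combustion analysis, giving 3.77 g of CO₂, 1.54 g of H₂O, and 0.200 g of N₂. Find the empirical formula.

mol C = 3.77 g CO₂ ÷ 44.009 g/mol = 0.08566 mol
mol H = 2 × 1.54 g H₂O ÷ 18.015 g/mol = 0.1710 mol
mol N = 2 × 0.200 g N₂ ÷ 28.014 g/mol = 0.01428 mol
Divide by the smallest (0.01428 mol): C 5.999, H 11.974, N 1.000

C6H12N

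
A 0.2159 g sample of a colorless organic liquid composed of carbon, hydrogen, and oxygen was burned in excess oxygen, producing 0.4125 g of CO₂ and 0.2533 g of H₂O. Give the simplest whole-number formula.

mol C = 0.4125 g CO₂ ÷ 44.009 g/mol = 0.0093731 mol
mol H = 2 × 0.2533 g H₂O ÷ 18.015 g/mol = 0.028121 mol
mass O = 0.2159 − (0.11258 + 0.028346) = 0.074974 g → mol O = 0.074974 ÷ 15.999 = 0.0046862 mol
Divide by the smallest (0.0046862 mol): C 2.000, H 6.001, O 1.000

C2H6O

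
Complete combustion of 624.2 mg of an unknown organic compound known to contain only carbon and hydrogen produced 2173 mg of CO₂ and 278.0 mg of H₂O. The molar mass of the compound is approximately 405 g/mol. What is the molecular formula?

C32H20

mol C = 2.173 g CO₂ ÷ 44.009 g/mol = 0.049376 mol
mol H = 2 × 0.2780 g H₂O ÷ 18.015 g/mol = 0.030863 mol
Divide by the smallest (0.030863 mol): C 1.600, H 1.000
Multiplying each by 5 gives whole numbers: C 8.00, H 5.00
Empirical formula: C8H5
Empirical-formula mass = 101.13 g/mol; 405 ÷ 101.13 ≈ 4, so the molecular formula is C32H20.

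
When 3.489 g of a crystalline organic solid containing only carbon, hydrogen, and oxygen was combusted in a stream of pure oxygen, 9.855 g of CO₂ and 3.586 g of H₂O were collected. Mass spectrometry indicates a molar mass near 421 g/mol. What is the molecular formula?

mol C = 9.855 g CO₂ ÷ 44.009 g/mol = 0.22393 mol
mol H = 2 × 3.586 g H₂O ÷ 18.015 g/mol = 0.39811 mol
mass O = 3.489 − (2.6896 + 0.40130) = 0.39806 g → mol O = 0.39806 ÷ 15.999 = 0.024880 mol
Divide by the smallest (0.024880 mol): C 9.000, H 16.001, O 1.000
Empirical formula: C9H16O
Empirical-formula mass = 140.23 g/mol; 421 ÷ 140.23 ≈ 3, so the molecular formula is C27H48O3.

C27H48O3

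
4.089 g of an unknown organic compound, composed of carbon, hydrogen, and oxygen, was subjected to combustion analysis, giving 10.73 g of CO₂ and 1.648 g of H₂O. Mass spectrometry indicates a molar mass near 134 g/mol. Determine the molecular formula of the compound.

C8H6O2

mol C = 10.73 g CO₂ ÷ 44.009 g/mol = 0.24381 mol
mol H = 2 × 1.648 g H₂O ÷ 18.015 g/mol = 0.18296 mol
mass O = 4.089 − (2.9284 + 0.18442) = 0.97613 g → mol O = 0.97613 ÷ 15.999 = 0.061012 mol
Divide by the smallest (0.061012 mol): C 3.996, H 2.999, O 1.000
Empirical formula: C4H3O
Empirical-formula mass = 67.07 g/mol; 134 ÷ 67.07 ≈ 2, so the molecular formula is C8H6O2.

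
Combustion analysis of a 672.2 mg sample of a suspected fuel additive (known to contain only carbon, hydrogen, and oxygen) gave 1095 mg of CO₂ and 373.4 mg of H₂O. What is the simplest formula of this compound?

mol C = 1.095 g CO₂ ÷ 44.009 g/mol = 0.024881 mol
mol H = 2 × 0.3734 g H₂O ÷ 18.015 g/mol = 0.041454 mol
mass O = 0.6722 − (0.29885 + 0.041786) = 0.33157 g → mol O = 0.33157 ÷ 15.999 = 0.020724 mol
Divide by the smallest (0.020724 mol): C 1.201, H 2.000, O 1.000
Multiplying each by 5 gives whole numbers: C 6.00, H 10.00, O 5.00

C6H10O5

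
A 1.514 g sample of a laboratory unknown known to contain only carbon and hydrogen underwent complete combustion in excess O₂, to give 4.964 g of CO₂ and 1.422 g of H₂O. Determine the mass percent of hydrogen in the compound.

10.51%

mol C = 4.964 g CO₂ ÷ 44.009 g/mol = 0.11280 mol
mol H = 2 × 1.422 g H₂O ÷ 18.015 g/mol = 0.15787 mol
mass % H = 0.15913 g ÷ 1.514 g × 100%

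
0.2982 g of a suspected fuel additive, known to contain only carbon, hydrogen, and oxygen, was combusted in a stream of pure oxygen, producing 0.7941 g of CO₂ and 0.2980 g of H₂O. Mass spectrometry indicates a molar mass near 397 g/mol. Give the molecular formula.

mol C = 0.7941 g CO₂ ÷ 44.009 g/mol = 0.018044 mol
mol H = 2 × 0.2980 g H₂O ÷ 18.015 g/mol = 0.033084 mol
mass O = 0.2982 − (0.21673 + 0.033348) = 0.048125 g → mol O = 0.048125 ÷ 15.999 = 0.0030080 mol
Divide by the smallest (0.0030080 mol): C 5.999, H 10.999, O 1.000
Empirical formula: C6H11O
Empirical-formula mass = 99.15 g/mol; 397 ÷ 99.15 ≈ 4, so the molecular formula is C24H44O4.

C24H44O4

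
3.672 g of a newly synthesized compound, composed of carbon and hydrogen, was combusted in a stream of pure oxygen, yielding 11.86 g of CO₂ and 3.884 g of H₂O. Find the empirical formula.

C5H8

mol C = 11.86 g CO₂ ÷ 44.009 g/mol = 0.26949 mol
mol H = 2 × 3.884 g H₂O ÷ 18.015 g/mol = 0.43120 mol
Divide by the smallest (0.26949 mol): C 1.000, H 1.600
Multiplying each by 5 gives whole numbers: C 5.00, H 8.00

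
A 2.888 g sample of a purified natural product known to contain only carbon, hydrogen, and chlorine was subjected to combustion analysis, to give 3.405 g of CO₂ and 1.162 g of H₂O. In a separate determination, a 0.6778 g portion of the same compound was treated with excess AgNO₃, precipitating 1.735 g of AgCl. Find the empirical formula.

C3H5Cl2

mol C = 3.405 g CO₂ ÷ 44.009 g/mol = 0.077371 mol
mol H = 2 × 1.162 g H₂O ÷ 18.015 g/mol = 0.12900 mol
From the AgCl data: mol Cl per gram of compound = (1.735 ÷ 143.318) ÷ 0.6778 = 0.017861 mol/g, so in the 2.888 g combustion sample mol Cl = 0.051582 mol
Divide by the smallest (0.051582 mol): C 1.500, H 2.501, Cl 1.000
Multiplying each by 2 gives whole numbers: C 3.00, H 5.00, Cl 2.00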